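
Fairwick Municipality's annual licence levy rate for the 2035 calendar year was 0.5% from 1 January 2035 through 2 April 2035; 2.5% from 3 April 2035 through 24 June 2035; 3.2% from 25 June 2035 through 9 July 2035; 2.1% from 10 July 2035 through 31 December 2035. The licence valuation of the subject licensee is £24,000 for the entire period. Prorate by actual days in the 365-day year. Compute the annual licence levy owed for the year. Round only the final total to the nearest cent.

1 January – 2 April 2035: 92 days at 0.5% → £24,000 × 0.5% × 92/365 = £30.2466
3 April – 24 June 2035: 83 days at 2.5% → £24,000 × 2.5% × 83/365 = £136.4384
25 June – 9 July 2035: 15 days at 3.2% → £24,000 × 3.2% × 15/365 = £31.5616
10 July – 31 December 2035: 175 days at 2.1% → £24,000 × 2.1% × 175/365 = £241.6438
Total = £439.8904

£439.89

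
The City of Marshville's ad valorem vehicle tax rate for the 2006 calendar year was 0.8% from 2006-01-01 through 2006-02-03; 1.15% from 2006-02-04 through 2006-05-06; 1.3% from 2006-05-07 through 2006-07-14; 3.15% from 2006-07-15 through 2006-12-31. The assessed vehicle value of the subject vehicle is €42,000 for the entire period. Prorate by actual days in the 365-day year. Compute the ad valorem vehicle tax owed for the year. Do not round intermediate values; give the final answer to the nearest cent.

2006-01-01 to 2006-02-03: 34 days at 0.8% → €42,000 × 0.8% × 34/365 = €31.2986
2006-02-04 to 2006-05-06: 92 days at 1.15% → €42,000 × 1.15% × 92/365 = €121.7425
2006-05-07 to 2006-07-14: 69 days at 1.3% → €42,000 × 1.3% × 69/365 = €103.2164
2006-07-15 to 2006-12-31: 170 days at 3.15% → €42,000 × 3.15% × 170/365 = €616.1918
Total = €872.4493

€872.45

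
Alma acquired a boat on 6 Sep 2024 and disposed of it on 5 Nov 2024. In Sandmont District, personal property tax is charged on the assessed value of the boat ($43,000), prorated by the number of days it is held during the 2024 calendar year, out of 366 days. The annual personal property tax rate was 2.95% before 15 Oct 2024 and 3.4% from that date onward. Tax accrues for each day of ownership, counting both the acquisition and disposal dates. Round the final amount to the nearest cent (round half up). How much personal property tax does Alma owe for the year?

6 Sep – 14 Oct 2024: 39 days at 2.95% → $43,000 × 2.95% × 39/366 = $135.1680
15 Oct – 5 Nov 2024: 22 days at 3.4% → $43,000 × 3.4% × 22/366 = $87.8798
Total = $223.0478

$223.05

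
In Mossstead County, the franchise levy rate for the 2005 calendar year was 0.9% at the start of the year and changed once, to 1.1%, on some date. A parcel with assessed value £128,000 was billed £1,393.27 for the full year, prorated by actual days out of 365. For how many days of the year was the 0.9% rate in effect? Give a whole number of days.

21 days

Let d = days at the first rate; then 365 − d days at the second rate.
£128,000 × [0.9%·d + 1.1%·(365−d)] / 365 = £1,393.27
Solving gives d = 21, so the new rate took effect on 22 Jan 2005.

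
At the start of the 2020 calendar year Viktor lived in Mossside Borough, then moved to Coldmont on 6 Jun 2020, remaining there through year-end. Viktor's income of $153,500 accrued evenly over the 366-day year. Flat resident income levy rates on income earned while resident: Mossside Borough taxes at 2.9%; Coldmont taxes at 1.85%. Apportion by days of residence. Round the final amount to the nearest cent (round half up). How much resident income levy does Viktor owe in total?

Mossside Borough, 1 Jan – 5 Jun 2020: 157 days → $153,500 × 2.9% × 157/366 = $1,909.5232
Coldmont, 6 Jun – 31 Dec 2020: 209 days → $153,500 × 1.85% × 209/366 = $1,621.6059
Total = $3,531.1291

$3,531.13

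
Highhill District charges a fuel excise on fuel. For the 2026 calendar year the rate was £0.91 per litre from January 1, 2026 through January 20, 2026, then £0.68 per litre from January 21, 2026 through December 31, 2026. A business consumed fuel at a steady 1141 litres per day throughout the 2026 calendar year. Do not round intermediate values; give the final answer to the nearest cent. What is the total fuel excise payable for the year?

January 1 – January 20, 2026: 20 days × 1141 litres/day = 22,820 litres at £0.91/litre → £20766.20
January 21 – December 31, 2026: 345 days × 1141 litres/day = 393,645 litres at £0.68/litre → £267678.60

£288444.80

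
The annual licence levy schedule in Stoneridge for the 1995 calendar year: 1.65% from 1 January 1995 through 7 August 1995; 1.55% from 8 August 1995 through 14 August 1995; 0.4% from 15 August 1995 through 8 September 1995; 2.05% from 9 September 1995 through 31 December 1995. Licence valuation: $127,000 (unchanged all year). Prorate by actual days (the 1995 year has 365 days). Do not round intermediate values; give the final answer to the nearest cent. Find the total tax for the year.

1 January – 7 August 1995: 219 days at 1.65% → $127,000 × 1.65% × 219/365 = $1,257.3000
8 August – 14 August 1995: 7 days at 1.55% → $127,000 × 1.55% × 7/365 = $37.7521
15 August – 8 September 1995: 25 days at 0.4% → $127,000 × 0.4% × 25/365 = $34.7945
9 September – 31 December 1995: 114 days at 2.05% → $127,000 × 2.05% × 114/365 = $813.1479
Total = $2,142.9945

$2,142.99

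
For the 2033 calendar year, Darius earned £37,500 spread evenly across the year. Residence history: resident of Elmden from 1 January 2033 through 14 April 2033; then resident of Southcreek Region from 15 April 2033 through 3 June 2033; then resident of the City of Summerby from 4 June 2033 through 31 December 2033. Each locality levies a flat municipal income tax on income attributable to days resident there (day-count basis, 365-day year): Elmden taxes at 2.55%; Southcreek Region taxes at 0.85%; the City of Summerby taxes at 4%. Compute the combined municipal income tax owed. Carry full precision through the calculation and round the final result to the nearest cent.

£1,183.25

Elmden, 1 January – 14 April 2033: 104 days → £37,500 × 2.55% × 104/365 = £272.4658
Southcreek Region, 15 April – 3 June 2033: 50 days → £37,500 × 0.85% × 50/365 = £43.6644
The City of Summerby, 4 June – 31 December 2033: 211 days → £37,500 × 4% × 211/365 = £867.1233
Total = £1,183.2534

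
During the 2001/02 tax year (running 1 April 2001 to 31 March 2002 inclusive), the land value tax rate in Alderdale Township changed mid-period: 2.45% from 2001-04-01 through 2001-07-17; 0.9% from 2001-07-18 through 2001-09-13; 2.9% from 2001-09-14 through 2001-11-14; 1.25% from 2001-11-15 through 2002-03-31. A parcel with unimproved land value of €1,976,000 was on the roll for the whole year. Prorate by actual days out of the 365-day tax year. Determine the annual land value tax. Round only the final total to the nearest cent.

€36,155.39

2001-04-01 to 2001-07-17: 108 days at 2.45% → €1,976,000 × 2.45% × 108/365 = €14,324.6466
2001-07-18 to 2001-09-13: 58 days at 0.9% → €1,976,000 × 0.9% × 58/365 = €2,825.9507
2001-09-14 to 2001-11-14: 62 days at 2.9% → €1,976,000 × 2.9% × 62/365 = €9,733.8301
2001-11-15 to 2002-03-31: 137 days at 1.25% → €1,976,000 × 1.25% × 137/365 = €9,270.9589
Total = €36,155.3863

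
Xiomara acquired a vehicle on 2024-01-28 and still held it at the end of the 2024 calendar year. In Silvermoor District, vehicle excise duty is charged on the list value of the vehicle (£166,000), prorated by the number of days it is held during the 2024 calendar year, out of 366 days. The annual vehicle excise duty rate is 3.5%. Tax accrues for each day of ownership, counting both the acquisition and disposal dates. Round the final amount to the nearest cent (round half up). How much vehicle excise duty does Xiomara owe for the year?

Days held (2024-01-28 to 2024-12-31): 339 out of 366
Tax = £166,000 × 3.5% × 339/366 = £5,381.3934

£5,381.39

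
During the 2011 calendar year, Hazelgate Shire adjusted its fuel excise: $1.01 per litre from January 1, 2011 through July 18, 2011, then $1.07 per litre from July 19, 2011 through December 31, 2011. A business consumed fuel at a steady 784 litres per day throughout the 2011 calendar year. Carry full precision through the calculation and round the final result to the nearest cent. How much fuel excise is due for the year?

January 1 – July 18, 2011: 199 days × 784 litres/day = 156,016 litres at $1.01/litre → $157,576.16
July 19 – December 31, 2011: 166 days × 784 litres/day = 130,144 litres at $1.07/litre → $139,254.08

$296,830.24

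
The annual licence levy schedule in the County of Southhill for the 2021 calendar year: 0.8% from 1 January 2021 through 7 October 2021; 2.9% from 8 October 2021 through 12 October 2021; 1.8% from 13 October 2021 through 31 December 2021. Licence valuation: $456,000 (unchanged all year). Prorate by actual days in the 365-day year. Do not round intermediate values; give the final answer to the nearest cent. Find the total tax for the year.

$4,778.63

1 January – 7 October 2021: 280 days at 0.8% → $456,000 × 0.8% × 280/365 = $2,798.4658
8 October – 12 October 2021: 5 days at 2.9% → $456,000 × 2.9% × 5/365 = $181.1507
13 October – 31 December 2021: 80 days at 1.8% → $456,000 × 1.8% × 80/365 = $1,799.0137
Total = $4,778.6301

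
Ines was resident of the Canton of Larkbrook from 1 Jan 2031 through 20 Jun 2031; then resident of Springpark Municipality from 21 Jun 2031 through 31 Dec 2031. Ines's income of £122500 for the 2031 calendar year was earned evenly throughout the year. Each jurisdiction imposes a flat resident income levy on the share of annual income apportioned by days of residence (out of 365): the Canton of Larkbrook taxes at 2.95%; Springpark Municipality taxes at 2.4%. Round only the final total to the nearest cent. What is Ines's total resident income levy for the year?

The Canton of Larkbrook, 1 Jan – 20 Jun 2031: 171 days → £122500 × 2.95% × 171/365 = £1693.0171
Springpark Municipality, 21 Jun – 31 Dec 2031: 194 days → £122500 × 2.4% × 194/365 = £1562.6301
Total = £3255.6473

£3255.65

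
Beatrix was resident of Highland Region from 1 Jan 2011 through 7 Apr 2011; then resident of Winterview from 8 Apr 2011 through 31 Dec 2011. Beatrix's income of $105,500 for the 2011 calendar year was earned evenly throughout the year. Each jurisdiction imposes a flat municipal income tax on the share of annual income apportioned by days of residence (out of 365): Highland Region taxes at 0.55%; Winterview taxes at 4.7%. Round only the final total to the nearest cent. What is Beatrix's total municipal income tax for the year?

$3,794.97

Highland Region, 1 Jan – 7 Apr 2011: 97 days → $105,500 × 0.55% × 97/365 = $154.2034
Winterview, 8 Apr – 31 Dec 2011: 268 days → $105,500 × 4.7% × 268/365 = $3,640.7616
Total = $3,794.9651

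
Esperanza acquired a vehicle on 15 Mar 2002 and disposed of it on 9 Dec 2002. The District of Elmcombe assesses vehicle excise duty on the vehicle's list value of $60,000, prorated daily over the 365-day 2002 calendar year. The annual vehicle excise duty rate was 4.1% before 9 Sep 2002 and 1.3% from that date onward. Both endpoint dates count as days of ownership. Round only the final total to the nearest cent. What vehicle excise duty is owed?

15 Mar – 8 Sep 2002: 178 days at 4.1% → $60,000 × 4.1% × 178/365 = $1,199.6712
9 Sep – 9 Dec 2002: 92 days at 1.3% → $60,000 × 1.3% × 92/365 = $196.6027
Total = $1,396.2740

$1,396.27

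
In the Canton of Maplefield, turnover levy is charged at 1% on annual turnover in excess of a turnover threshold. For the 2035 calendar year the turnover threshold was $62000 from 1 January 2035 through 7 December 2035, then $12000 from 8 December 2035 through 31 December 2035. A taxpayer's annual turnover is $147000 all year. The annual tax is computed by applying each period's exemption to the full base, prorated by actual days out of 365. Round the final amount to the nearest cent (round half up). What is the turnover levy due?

1 January – 7 December 2035: 341 days, exemption $62000 → ($147000 − $62000) × 1% × 341/365 = $794.1096
8 December – 31 December 2035: 24 days, exemption $12000 → ($147000 − $12000) × 1% × 24/365 = $88.7671
Total = $882.8767

$882.88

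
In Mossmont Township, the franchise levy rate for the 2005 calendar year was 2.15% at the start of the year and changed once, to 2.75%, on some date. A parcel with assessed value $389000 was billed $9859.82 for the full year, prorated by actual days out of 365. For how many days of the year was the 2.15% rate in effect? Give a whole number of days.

131 days

Let d = days at the first rate; then 365 − d days at the second rate.
$389000 × [2.15%·d + 2.75%·(365−d)] / 365 = $9859.82
Solving gives d = 131, so the new rate took effect on 12 May 2005.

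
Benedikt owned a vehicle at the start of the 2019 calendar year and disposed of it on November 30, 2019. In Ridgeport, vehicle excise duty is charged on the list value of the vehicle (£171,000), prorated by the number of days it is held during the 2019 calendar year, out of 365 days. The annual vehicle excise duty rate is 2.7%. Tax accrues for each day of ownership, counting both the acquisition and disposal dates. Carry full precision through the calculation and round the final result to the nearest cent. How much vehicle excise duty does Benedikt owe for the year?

Days held (January 1 – November 30, 2019): 334 out of 365
Tax = £171,000 × 2.7% × 334/365 = £4,224.8712

£4,224.87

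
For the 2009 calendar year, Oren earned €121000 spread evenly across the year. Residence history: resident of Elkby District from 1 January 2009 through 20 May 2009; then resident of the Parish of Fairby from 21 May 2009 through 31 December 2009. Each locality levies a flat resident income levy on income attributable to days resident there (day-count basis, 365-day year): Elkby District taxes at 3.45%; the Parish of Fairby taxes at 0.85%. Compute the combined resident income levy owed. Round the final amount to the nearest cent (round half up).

Elkby District, 1 January – 20 May 2009: 140 days → €121000 × 3.45% × 140/365 = €1601.1781
The Parish of Fairby, 21 May – 31 December 2009: 225 days → €121000 × 0.85% × 225/365 = €634.0068
Total = €2235.1849

€2235.18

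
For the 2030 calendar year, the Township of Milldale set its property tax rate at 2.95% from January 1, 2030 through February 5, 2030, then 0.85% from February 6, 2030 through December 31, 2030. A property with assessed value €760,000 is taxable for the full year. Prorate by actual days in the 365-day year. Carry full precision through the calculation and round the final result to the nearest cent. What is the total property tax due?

€8,034.14

January 1 – February 5, 2030: 36 days at 2.95% → €760,000 × 2.95% × 36/365 = €2,211.2877
February 6 – December 31, 2030: 329 days at 0.85% → €760,000 × 0.85% × 329/365 = €5,822.8493
Total = €8,034.1370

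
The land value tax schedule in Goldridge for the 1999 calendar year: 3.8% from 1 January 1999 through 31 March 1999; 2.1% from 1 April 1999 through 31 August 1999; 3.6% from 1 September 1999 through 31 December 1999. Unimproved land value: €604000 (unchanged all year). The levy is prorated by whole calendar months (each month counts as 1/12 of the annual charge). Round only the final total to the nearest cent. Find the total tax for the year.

€18271.00

1 January – 31 March 1999: 3 months at 3.8% → €604000 × 3.8% × 3/12 = €5738.0000
1 April – 31 August 1999: 5 months at 2.1% → €604000 × 2.1% × 5/12 = €5285.0000
1 September – 31 December 1999: 4 months at 3.6% → €604000 × 3.6% × 4/12 = €7248.0000
Total = €18271.0000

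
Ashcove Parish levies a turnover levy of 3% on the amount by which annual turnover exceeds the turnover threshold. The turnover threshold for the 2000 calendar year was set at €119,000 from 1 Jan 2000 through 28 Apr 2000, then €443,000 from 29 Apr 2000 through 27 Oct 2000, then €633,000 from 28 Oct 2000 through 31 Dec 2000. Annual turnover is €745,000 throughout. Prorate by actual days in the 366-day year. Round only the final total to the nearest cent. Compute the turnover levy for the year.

€11,208.03

1 Jan – 28 Apr 2000: 119 days, exemption €119,000 → (€745,000 − €119,000) × 3% × 119/366 = €6,106.0656
29 Apr – 27 Oct 2000: 182 days, exemption €443,000 → (€745,000 − €443,000) × 3% × 182/366 = €4,505.2459
28 Oct – 31 Dec 2000: 65 days, exemption €633,000 → (€745,000 − €633,000) × 3% × 65/366 = €596.7213
Total = €11,208.0328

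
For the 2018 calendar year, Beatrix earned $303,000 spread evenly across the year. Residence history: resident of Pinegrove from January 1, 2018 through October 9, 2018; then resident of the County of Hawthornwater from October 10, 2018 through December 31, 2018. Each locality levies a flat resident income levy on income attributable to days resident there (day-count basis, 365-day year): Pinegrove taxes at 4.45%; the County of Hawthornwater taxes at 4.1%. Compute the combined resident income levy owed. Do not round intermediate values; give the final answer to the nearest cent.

$13,242.35

Pinegrove, January 1 – October 9, 2018: 282 days → $303,000 × 4.45% × 282/365 = $10,417.3890
The County of Hawthornwater, October 10 – December 31, 2018: 83 days → $303,000 × 4.1% × 83/365 = $2,824.9562
Total = $13,242.3452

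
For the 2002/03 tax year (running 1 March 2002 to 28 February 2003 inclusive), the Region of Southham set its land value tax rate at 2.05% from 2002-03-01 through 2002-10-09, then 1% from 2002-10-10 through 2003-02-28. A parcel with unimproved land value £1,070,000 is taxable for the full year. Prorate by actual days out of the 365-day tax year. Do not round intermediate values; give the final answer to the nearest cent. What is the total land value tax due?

2002-03-01 to 2002-10-09: 223 days at 2.05% → £1,070,000 × 2.05% × 223/365 = £13,401.3836
2002-10-10 to 2003-02-28: 142 days at 1% → £1,070,000 × 1% × 142/365 = £4,162.7397
Total = £17,564.1233

£17,564.12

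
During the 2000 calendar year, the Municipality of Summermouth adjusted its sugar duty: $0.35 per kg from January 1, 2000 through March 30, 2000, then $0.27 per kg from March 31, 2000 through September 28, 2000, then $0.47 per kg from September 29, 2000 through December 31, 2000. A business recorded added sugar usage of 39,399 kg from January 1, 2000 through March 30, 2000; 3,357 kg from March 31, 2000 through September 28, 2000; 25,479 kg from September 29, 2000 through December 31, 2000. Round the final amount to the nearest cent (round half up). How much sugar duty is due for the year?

January 1 – March 30, 2000: 39,399 kg at $0.35/kg → $13,789.65
March 31 – September 28, 2000: 3,357 kg at $0.27/kg → $906.39
September 29 – December 31, 2000: 25,479 kg at $0.47/kg → $11,975.13

$26,671.17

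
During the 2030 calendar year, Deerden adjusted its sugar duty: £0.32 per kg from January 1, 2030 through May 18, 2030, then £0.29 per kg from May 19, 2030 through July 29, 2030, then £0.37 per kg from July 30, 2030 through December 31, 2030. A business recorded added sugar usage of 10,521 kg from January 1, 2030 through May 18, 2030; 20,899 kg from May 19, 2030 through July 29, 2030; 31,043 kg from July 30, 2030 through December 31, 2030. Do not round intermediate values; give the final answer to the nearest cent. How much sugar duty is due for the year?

£20,913.34

January 1 – May 18, 2030: 10,521 kg at £0.32/kg → £3,366.72
May 19 – July 29, 2030: 20,899 kg at £0.29/kg → £6,060.71
July 30 – December 31, 2030: 31,043 kg at £0.37/kg → £11,485.91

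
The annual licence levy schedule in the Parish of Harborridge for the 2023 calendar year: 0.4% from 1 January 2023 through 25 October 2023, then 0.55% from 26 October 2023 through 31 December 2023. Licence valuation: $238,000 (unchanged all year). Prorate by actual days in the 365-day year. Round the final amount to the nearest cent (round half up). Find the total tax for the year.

1 January – 25 October 2023: 298 days at 0.4% → $238,000 × 0.4% × 298/365 = $777.2493
26 October – 31 December 2023: 67 days at 0.55% → $238,000 × 0.55% × 67/365 = $240.2822
Total = $1,017.5315

$1,017.53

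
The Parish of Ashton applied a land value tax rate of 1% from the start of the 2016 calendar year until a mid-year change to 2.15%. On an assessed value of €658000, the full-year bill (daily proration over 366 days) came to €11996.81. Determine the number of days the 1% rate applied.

Let d = days at the first rate; then 366 − d days at the second rate.
€658000 × [1%·d + 2.15%·(366−d)] / 366 = €11996.81
Solving gives d = 104, so the new rate took effect on April 14, 2016.

104 days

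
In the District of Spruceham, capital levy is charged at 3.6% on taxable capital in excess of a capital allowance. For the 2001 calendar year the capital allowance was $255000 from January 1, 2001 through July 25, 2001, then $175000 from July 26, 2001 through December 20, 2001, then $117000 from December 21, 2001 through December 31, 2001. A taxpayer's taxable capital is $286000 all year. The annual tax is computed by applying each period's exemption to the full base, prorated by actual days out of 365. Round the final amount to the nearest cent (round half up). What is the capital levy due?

January 1 – July 25, 2001: 206 days, exemption $255000 → ($286000 − $255000) × 3.6% × 206/365 = $629.8521
July 26 – December 20, 2001: 148 days, exemption $175000 → ($286000 − $175000) × 3.6% × 148/365 = $1620.2959
December 21 – December 31, 2001: 11 days, exemption $117000 → ($286000 − $117000) × 3.6% × 11/365 = $183.3534
Total = $2433.5014

$2433.50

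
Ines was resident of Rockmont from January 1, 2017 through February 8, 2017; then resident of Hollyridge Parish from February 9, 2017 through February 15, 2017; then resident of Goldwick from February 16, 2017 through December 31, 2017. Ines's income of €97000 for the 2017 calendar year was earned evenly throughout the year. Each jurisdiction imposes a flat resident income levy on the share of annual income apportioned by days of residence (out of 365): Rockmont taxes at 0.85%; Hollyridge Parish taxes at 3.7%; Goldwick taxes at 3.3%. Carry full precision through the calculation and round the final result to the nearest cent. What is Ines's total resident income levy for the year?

Rockmont, January 1 – February 8, 2017: 39 days → €97000 × 0.85% × 39/365 = €88.0973
Hollyridge Parish, February 9 – February 15, 2017: 7 days → €97000 × 3.7% × 7/365 = €68.8301
Goldwick, February 16 – December 31, 2017: 319 days → €97000 × 3.3% × 319/365 = €2797.5863
Total = €2954.5137

€2954.51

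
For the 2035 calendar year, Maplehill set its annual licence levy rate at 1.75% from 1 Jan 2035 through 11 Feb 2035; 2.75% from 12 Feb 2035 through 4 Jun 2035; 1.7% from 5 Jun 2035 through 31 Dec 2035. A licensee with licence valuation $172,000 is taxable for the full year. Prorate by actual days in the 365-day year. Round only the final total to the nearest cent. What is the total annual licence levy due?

$3,493.01

1 Jan – 11 Feb 2035: 42 days at 1.75% → $172,000 × 1.75% × 42/365 = $346.3562
12 Feb – 4 Jun 2035: 113 days at 2.75% → $172,000 × 2.75% × 113/365 = $1,464.3562
5 Jun – 31 Dec 2035: 210 days at 1.7% → $172,000 × 1.7% × 210/365 = $1,682.3014
Total = $3,493.0137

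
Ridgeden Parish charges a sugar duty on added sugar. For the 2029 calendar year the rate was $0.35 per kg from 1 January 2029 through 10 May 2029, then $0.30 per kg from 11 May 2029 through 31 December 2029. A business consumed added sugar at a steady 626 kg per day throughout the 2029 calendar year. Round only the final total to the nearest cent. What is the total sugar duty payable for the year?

$72,616.00

1 January – 10 May 2029: 130 days × 626 kg/day = 81,380 kg at $0.35/kg → $28,483.00
11 May – 31 December 2029: 235 days × 626 kg/day = 147,110 kg at $0.30/kg → $44,133.00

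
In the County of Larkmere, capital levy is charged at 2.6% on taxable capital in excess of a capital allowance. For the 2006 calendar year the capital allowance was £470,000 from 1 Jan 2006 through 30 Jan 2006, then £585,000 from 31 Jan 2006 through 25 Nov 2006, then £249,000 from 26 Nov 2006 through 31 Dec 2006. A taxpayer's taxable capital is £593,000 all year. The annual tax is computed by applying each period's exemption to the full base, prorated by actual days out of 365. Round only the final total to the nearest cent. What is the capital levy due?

1 Jan – 30 Jan 2006: 30 days, exemption £470,000 → (£593,000 − £470,000) × 2.6% × 30/365 = £262.8493
31 Jan – 25 Nov 2006: 299 days, exemption £585,000 → (£593,000 − £585,000) × 2.6% × 299/365 = £170.3890
26 Nov – 31 Dec 2006: 36 days, exemption £249,000 → (£593,000 − £249,000) × 2.6% × 36/365 = £882.1479
Total = £1,315.3863

£1,315.39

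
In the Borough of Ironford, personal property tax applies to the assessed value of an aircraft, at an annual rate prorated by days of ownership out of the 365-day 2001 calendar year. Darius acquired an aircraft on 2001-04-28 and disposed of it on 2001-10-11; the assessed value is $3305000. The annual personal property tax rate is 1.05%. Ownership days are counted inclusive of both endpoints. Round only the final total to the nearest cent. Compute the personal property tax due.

Days held (2001-04-28 to 2001-10-11): 167 out of 365
Tax = $3305000 × 1.05% × 167/365 = $15877.5822

$15877.58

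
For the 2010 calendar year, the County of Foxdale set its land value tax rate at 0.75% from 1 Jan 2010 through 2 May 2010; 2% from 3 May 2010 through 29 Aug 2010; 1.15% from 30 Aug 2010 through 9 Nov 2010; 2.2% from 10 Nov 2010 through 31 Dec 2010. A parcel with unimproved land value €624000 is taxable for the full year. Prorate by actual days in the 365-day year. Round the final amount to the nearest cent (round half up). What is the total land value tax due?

1 Jan – 2 May 2010: 122 days at 0.75% → €624000 × 0.75% × 122/365 = €1564.2740
3 May – 29 Aug 2010: 119 days at 2% → €624000 × 2% × 119/365 = €4068.8219
30 Aug – 9 Nov 2010: 72 days at 1.15% → €624000 × 1.15% × 72/365 = €1415.5397
10 Nov – 31 Dec 2010: 52 days at 2.2% → €624000 × 2.2% × 52/365 = €1955.7699
Total = €9004.4055

€9004.41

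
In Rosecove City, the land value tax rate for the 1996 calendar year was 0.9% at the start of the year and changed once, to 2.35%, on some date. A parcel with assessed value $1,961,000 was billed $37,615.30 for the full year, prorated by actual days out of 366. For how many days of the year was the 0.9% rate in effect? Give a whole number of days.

Let d = days at the first rate; then 366 − d days at the second rate.
$1,961,000 × [0.9%·d + 2.35%·(366−d)] / 366 = $37,615.30
Solving gives d = 109, so the new rate took effect on April 19, 1996.

109 days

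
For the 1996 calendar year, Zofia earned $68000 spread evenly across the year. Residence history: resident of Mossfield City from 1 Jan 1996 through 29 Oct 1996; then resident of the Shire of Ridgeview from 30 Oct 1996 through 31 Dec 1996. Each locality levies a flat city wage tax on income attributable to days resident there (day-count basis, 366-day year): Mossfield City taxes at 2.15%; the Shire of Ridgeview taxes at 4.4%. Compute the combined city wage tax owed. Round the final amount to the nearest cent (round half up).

Mossfield City, 1 Jan – 29 Oct 1996: 303 days → $68000 × 2.15% × 303/366 = $1210.3443
The Shire of Ridgeview, 30 Oct – 31 Dec 1996: 63 days → $68000 × 4.4% × 63/366 = $515.0164
Total = $1725.3607

$1725.36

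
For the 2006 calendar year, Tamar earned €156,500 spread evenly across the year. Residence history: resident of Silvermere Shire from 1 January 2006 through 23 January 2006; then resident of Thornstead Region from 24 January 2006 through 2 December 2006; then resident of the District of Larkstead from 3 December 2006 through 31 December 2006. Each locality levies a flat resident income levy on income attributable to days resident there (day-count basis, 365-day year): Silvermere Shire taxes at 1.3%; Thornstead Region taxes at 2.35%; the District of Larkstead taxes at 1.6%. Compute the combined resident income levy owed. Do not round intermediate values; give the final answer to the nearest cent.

€3,480.95

Silvermere Shire, 1 January – 23 January 2006: 23 days → €156,500 × 1.3% × 23/365 = €128.2014
Thornstead Region, 24 January – 2 December 2006: 313 days → €156,500 × 2.35% × 313/365 = €3,153.7966
The District of Larkstead, 3 December – 31 December 2006: 29 days → €156,500 × 1.6% × 29/365 = €198.9479
Total = €3,480.9459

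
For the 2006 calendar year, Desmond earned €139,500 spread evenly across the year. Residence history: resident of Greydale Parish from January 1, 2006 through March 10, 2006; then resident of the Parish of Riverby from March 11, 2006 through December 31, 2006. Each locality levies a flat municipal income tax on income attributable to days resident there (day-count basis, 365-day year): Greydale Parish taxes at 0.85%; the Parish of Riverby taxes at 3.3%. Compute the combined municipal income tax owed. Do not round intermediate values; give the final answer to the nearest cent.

Greydale Parish, January 1 – March 10, 2006: 69 days → €139,500 × 0.85% × 69/365 = €224.1555
The Parish of Riverby, March 11 – December 31, 2006: 296 days → €139,500 × 3.3% × 296/365 = €3,733.2493
Total = €3,957.4048

€3,957.40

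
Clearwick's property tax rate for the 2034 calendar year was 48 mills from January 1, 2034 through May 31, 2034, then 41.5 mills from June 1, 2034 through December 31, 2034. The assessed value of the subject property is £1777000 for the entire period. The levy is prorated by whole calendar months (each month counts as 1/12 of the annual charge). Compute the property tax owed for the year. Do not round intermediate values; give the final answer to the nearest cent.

January 1 – May 31, 2034: 5 months at 48 mills → £1777000 × 4.8% × 5/12 = £35540.0000
June 1 – December 31, 2034: 7 months at 41.5 mills → £1777000 × 4.15% × 7/12 = £43018.2083
Total = £78558.2083

£78558.21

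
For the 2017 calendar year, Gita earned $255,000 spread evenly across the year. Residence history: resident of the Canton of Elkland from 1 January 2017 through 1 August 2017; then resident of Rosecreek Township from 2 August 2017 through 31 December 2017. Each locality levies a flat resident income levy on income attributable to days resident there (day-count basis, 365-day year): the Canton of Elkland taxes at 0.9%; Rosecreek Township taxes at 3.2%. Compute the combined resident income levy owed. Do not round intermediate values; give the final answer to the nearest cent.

The Canton of Elkland, 1 January – 1 August 2017: 213 days → $255,000 × 0.9% × 213/365 = $1,339.2740
Rosecreek Township, 2 August – 31 December 2017: 152 days → $255,000 × 3.2% × 152/365 = $3,398.1370
Total = $4,737.4110

$4,737.41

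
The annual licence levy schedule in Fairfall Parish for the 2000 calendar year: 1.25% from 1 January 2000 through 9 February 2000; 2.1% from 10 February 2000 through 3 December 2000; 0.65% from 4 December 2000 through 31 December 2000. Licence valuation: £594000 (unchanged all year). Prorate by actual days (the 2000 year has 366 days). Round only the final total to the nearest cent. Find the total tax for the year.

1 January – 9 February 2000: 40 days at 1.25% → £594000 × 1.25% × 40/366 = £811.4754
10 February – 3 December 2000: 298 days at 2.1% → £594000 × 2.1% × 298/366 = £10156.4262
4 December – 31 December 2000: 28 days at 0.65% → £594000 × 0.65% × 28/366 = £295.3770
Total = £11263.2787

£11263.28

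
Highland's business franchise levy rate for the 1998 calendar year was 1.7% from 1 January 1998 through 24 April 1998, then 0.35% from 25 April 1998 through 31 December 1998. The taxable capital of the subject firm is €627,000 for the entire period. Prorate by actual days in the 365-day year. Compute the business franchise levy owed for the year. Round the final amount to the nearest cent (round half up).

€4,838.21

1 January – 24 April 1998: 114 days at 1.7% → €627,000 × 1.7% × 114/365 = €3,329.1123
25 April – 31 December 1998: 251 days at 0.35% → €627,000 × 0.35% × 251/365 = €1,509.0945
Total = €4,838.2068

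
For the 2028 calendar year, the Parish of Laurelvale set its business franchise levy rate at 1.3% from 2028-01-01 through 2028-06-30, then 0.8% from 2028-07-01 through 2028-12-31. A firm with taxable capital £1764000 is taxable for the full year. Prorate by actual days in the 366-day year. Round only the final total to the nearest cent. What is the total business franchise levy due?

2028-01-01 to 2028-06-30: 182 days at 1.3% → £1764000 × 1.3% × 182/366 = £11403.3443
2028-07-01 to 2028-12-31: 184 days at 0.8% → £1764000 × 0.8% × 184/366 = £7094.5574
Total = £18497.9016

£18497.90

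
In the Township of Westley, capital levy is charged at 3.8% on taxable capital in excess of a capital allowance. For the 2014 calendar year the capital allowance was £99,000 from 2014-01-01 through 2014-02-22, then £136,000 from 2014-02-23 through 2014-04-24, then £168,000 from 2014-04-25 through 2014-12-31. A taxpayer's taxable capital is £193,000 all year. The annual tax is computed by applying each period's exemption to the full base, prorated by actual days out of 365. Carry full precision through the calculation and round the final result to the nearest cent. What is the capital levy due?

2014-01-01 to 2014-02-22: 53 days, exemption £99,000 → (£193,000 − £99,000) × 3.8% × 53/365 = £518.6740
2014-02-23 to 2014-04-24: 61 days, exemption £136,000 → (£193,000 − £136,000) × 3.8% × 61/365 = £361.9890
2014-04-25 to 2014-12-31: 251 days, exemption £168,000 → (£193,000 − £168,000) × 3.8% × 251/365 = £653.2877
Total = £1,533.9507

£1,533.95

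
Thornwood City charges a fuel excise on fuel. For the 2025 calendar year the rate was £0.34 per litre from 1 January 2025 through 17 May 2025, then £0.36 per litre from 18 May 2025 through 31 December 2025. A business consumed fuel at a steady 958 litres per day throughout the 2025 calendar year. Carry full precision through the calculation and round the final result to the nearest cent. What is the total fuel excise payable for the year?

1 January – 17 May 2025: 137 days × 958 litres/day = 131,246 litres at £0.34/litre → £44,623.64
18 May – 31 December 2025: 228 days × 958 litres/day = 218,424 litres at £0.36/litre → £78,632.64

£123,256.28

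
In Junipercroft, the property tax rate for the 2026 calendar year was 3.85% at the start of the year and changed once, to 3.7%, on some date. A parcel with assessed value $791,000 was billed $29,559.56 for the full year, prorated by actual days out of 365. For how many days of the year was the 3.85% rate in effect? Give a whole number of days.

90 days

Let d = days at the first rate; then 365 − d days at the second rate.
$791,000 × [3.85%·d + 3.7%·(365−d)] / 365 = $29,559.56
Solving gives d = 90, so the new rate took effect on 1 April 2026.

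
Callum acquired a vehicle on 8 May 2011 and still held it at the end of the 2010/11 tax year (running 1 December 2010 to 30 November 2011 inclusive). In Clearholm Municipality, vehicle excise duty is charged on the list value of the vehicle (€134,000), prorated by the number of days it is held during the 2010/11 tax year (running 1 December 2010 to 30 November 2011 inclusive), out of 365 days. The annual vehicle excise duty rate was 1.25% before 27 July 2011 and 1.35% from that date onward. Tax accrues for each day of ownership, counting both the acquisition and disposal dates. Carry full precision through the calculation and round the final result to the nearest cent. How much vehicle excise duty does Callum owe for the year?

€996.56

8 May – 26 July 2011: 80 days at 1.25% → €134,000 × 1.25% × 80/365 = €367.1233
27 July – 30 November 2011: 127 days at 1.35% → €134,000 × 1.35% × 127/365 = €629.4329
Total = €996.5562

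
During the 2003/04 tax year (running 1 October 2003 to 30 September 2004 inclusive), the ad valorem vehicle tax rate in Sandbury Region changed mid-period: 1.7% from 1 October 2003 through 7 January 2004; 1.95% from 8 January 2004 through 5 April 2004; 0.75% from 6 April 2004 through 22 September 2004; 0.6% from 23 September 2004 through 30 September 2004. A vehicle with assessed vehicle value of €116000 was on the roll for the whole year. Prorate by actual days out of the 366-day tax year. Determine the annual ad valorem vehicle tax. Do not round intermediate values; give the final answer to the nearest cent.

€1502.77

1 October 2003 – 7 January 2004: 99 days at 1.7% → €116000 × 1.7% × 99/366 = €533.4098
8 January – 5 April 2004: 89 days at 1.95% → €116000 × 1.95% × 89/366 = €550.0492
6 April – 22 September 2004: 170 days at 0.75% → €116000 × 0.75% × 170/366 = €404.0984
23 September – 30 September 2004: 8 days at 0.6% → €116000 × 0.6% × 8/366 = €15.2131
Total = €1502.7705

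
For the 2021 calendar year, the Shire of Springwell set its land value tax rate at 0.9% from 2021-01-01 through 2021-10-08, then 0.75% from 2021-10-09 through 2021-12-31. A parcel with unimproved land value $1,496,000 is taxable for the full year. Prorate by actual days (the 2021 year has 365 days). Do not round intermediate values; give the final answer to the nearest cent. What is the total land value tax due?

$12,947.57

2021-01-01 to 2021-10-08: 281 days at 0.9% → $1,496,000 × 0.9% × 281/365 = $10,365.4356
2021-10-09 to 2021-12-31: 84 days at 0.75% → $1,496,000 × 0.75% × 84/365 = $2,582.1370
Total = $12,947.5726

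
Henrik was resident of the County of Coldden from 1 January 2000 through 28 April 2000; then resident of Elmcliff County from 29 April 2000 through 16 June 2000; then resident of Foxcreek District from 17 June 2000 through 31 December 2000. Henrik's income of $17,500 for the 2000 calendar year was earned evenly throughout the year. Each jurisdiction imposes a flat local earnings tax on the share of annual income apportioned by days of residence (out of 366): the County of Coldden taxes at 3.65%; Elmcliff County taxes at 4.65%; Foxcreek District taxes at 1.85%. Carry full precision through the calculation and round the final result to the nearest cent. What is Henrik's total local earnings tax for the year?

The County of Coldden, 1 January – 28 April 2000: 119 days → $17,500 × 3.65% × 119/366 = $207.6810
Elmcliff County, 29 April – 16 June 2000: 49 days → $17,500 × 4.65% × 49/366 = $108.9447
Foxcreek District, 17 June – 31 December 2000: 198 days → $17,500 × 1.85% × 198/366 = $175.1434
Total = $491.7691

$491.77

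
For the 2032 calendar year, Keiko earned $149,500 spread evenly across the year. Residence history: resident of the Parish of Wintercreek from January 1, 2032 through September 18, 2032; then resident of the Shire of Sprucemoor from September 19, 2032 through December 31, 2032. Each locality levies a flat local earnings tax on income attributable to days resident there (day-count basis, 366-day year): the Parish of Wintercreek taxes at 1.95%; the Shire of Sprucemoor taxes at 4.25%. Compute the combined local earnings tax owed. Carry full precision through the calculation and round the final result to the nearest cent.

The Parish of Wintercreek, January 1 – September 18, 2032: 262 days → $149,500 × 1.95% × 262/366 = $2,086.8730
The Shire of Sprucemoor, September 19 – December 31, 2032: 104 days → $149,500 × 4.25% × 104/366 = $1,805.4372
Total = $3,892.3101

$3,892.31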